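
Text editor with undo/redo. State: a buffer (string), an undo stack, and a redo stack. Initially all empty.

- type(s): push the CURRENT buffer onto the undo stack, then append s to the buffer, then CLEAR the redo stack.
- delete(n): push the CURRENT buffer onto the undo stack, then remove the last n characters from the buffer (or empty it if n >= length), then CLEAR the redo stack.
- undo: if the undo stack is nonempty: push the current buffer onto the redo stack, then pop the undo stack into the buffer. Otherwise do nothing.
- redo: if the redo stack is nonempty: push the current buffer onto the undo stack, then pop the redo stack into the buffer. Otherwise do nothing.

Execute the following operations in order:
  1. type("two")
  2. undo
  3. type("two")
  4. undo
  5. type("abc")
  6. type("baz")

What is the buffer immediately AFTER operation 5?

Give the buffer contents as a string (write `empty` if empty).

After op 1 (type): buf='two' undo_depth=1 redo_depth=0
After op 2 (undo): buf='(empty)' undo_depth=0 redo_depth=1
After op 3 (type): buf='two' undo_depth=1 redo_depth=0
After op 4 (undo): buf='(empty)' undo_depth=0 redo_depth=1
After op 5 (type): buf='abc' undo_depth=1 redo_depth=0

Answer: abc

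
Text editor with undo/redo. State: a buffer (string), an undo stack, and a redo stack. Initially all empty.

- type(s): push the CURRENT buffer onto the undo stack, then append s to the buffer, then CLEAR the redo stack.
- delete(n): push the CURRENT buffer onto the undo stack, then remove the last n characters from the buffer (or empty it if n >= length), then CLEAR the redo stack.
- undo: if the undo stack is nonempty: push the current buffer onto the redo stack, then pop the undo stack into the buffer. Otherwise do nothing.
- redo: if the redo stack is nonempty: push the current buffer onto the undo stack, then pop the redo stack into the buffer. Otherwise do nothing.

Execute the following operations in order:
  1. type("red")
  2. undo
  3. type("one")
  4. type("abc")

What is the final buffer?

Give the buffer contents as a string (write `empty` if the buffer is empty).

After op 1 (type): buf='red' undo_depth=1 redo_depth=0
After op 2 (undo): buf='(empty)' undo_depth=0 redo_depth=1
After op 3 (type): buf='one' undo_depth=1 redo_depth=0
After op 4 (type): buf='oneabc' undo_depth=2 redo_depth=0

Answer: oneabc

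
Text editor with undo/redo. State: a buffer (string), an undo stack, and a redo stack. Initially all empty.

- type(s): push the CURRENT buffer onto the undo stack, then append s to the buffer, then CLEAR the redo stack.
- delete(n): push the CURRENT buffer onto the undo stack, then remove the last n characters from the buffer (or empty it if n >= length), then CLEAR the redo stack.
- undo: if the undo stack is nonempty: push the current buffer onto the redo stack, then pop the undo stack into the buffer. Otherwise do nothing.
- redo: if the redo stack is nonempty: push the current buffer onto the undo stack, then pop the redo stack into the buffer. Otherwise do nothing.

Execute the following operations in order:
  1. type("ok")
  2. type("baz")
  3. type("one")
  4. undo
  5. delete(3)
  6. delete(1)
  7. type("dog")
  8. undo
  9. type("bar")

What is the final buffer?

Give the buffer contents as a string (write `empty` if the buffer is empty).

Answer: obar

Derivation:
After op 1 (type): buf='ok' undo_depth=1 redo_depth=0
After op 2 (type): buf='okbaz' undo_depth=2 redo_depth=0
After op 3 (type): buf='okbazone' undo_depth=3 redo_depth=0
After op 4 (undo): buf='okbaz' undo_depth=2 redo_depth=1
After op 5 (delete): buf='ok' undo_depth=3 redo_depth=0
After op 6 (delete): buf='o' undo_depth=4 redo_depth=0
After op 7 (type): buf='odog' undo_depth=5 redo_depth=0
After op 8 (undo): buf='o' undo_depth=4 redo_depth=1
After op 9 (type): buf='obar' undo_depth=5 redo_depth=0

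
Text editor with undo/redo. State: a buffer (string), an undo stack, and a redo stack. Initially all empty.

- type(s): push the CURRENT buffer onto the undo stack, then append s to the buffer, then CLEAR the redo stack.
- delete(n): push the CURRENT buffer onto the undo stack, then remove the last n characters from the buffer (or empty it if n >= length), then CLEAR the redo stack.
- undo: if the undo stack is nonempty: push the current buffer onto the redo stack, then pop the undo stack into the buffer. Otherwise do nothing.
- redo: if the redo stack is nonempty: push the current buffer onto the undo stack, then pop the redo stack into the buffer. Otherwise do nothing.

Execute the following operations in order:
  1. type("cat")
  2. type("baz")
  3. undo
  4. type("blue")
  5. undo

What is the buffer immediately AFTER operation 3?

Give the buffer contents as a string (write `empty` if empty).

After op 1 (type): buf='cat' undo_depth=1 redo_depth=0
After op 2 (type): buf='catbaz' undo_depth=2 redo_depth=0
After op 3 (undo): buf='cat' undo_depth=1 redo_depth=1

Answer: cat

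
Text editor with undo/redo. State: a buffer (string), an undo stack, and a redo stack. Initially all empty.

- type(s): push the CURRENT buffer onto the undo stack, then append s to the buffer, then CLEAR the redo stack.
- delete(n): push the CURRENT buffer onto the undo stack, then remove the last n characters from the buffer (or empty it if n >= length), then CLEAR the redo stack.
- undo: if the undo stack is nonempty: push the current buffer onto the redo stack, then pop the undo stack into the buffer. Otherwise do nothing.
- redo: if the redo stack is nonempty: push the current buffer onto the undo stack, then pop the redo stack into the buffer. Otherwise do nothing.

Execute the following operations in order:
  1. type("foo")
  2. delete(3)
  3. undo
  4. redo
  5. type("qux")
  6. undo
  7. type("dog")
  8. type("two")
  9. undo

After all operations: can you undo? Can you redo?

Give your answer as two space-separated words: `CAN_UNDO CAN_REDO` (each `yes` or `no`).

Answer: yes yes

Derivation:
After op 1 (type): buf='foo' undo_depth=1 redo_depth=0
After op 2 (delete): buf='(empty)' undo_depth=2 redo_depth=0
After op 3 (undo): buf='foo' undo_depth=1 redo_depth=1
After op 4 (redo): buf='(empty)' undo_depth=2 redo_depth=0
After op 5 (type): buf='qux' undo_depth=3 redo_depth=0
After op 6 (undo): buf='(empty)' undo_depth=2 redo_depth=1
After op 7 (type): buf='dog' undo_depth=3 redo_depth=0
After op 8 (type): buf='dogtwo' undo_depth=4 redo_depth=0
After op 9 (undo): buf='dog' undo_depth=3 redo_depth=1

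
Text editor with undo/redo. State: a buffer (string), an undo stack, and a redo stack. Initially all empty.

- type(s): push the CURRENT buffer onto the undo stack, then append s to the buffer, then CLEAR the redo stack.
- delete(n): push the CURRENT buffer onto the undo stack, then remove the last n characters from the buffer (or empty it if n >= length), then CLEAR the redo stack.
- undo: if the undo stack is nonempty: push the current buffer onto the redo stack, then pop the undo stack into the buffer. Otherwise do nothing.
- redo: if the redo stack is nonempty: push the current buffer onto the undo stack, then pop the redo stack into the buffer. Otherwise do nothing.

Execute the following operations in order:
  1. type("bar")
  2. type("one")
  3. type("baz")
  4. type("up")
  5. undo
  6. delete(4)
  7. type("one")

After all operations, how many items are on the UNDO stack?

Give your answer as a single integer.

Answer: 5

Derivation:
After op 1 (type): buf='bar' undo_depth=1 redo_depth=0
After op 2 (type): buf='barone' undo_depth=2 redo_depth=0
After op 3 (type): buf='baronebaz' undo_depth=3 redo_depth=0
After op 4 (type): buf='baronebazup' undo_depth=4 redo_depth=0
After op 5 (undo): buf='baronebaz' undo_depth=3 redo_depth=1
After op 6 (delete): buf='baron' undo_depth=4 redo_depth=0
After op 7 (type): buf='baronone' undo_depth=5 redo_depth=0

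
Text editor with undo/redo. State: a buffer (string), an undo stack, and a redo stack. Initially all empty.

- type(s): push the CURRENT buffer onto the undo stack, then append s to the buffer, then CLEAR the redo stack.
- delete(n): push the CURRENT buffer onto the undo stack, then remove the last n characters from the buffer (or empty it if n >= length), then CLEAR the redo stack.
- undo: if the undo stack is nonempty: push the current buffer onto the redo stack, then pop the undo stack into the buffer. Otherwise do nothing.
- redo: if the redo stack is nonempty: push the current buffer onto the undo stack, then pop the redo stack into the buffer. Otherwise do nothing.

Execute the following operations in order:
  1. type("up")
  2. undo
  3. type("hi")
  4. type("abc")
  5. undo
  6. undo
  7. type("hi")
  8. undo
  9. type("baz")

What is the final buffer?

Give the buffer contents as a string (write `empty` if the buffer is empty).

After op 1 (type): buf='up' undo_depth=1 redo_depth=0
After op 2 (undo): buf='(empty)' undo_depth=0 redo_depth=1
After op 3 (type): buf='hi' undo_depth=1 redo_depth=0
After op 4 (type): buf='hiabc' undo_depth=2 redo_depth=0
After op 5 (undo): buf='hi' undo_depth=1 redo_depth=1
After op 6 (undo): buf='(empty)' undo_depth=0 redo_depth=2
After op 7 (type): buf='hi' undo_depth=1 redo_depth=0
After op 8 (undo): buf='(empty)' undo_depth=0 redo_depth=1
After op 9 (type): buf='baz' undo_depth=1 redo_depth=0

Answer: baz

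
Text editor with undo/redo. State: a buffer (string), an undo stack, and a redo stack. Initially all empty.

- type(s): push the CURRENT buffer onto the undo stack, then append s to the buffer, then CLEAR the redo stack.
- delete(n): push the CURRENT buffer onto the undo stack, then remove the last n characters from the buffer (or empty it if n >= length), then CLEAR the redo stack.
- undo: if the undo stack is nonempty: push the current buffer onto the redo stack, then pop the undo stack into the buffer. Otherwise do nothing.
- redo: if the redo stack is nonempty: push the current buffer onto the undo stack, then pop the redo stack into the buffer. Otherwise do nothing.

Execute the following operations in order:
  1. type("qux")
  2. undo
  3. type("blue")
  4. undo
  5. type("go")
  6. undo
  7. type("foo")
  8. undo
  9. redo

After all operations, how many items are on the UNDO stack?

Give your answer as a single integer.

Answer: 1

Derivation:
After op 1 (type): buf='qux' undo_depth=1 redo_depth=0
After op 2 (undo): buf='(empty)' undo_depth=0 redo_depth=1
After op 3 (type): buf='blue' undo_depth=1 redo_depth=0
After op 4 (undo): buf='(empty)' undo_depth=0 redo_depth=1
After op 5 (type): buf='go' undo_depth=1 redo_depth=0
After op 6 (undo): buf='(empty)' undo_depth=0 redo_depth=1
After op 7 (type): buf='foo' undo_depth=1 redo_depth=0
After op 8 (undo): buf='(empty)' undo_depth=0 redo_depth=1
After op 9 (redo): buf='foo' undo_depth=1 redo_depth=0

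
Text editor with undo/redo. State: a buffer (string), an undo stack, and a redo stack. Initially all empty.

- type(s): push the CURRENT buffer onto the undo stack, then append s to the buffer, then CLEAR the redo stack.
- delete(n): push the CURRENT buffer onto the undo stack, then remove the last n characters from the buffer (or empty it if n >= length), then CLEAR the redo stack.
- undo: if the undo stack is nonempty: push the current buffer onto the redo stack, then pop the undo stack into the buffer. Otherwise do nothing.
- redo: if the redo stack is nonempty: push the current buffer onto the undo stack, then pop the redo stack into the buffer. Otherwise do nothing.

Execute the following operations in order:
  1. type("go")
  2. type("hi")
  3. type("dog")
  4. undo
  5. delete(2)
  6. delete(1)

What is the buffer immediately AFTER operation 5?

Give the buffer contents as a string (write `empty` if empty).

After op 1 (type): buf='go' undo_depth=1 redo_depth=0
After op 2 (type): buf='gohi' undo_depth=2 redo_depth=0
After op 3 (type): buf='gohidog' undo_depth=3 redo_depth=0
After op 4 (undo): buf='gohi' undo_depth=2 redo_depth=1
After op 5 (delete): buf='go' undo_depth=3 redo_depth=0

Answer: go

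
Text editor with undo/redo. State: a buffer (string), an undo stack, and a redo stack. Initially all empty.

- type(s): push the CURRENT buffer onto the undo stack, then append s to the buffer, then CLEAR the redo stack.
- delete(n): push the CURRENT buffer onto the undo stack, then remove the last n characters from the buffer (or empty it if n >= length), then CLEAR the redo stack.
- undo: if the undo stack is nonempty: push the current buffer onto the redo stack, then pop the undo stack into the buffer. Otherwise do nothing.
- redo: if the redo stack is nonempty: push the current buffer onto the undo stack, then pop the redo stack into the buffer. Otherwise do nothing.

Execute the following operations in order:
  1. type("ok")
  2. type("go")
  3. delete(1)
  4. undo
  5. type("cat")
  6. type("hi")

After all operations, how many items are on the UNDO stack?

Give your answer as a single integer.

After op 1 (type): buf='ok' undo_depth=1 redo_depth=0
After op 2 (type): buf='okgo' undo_depth=2 redo_depth=0
After op 3 (delete): buf='okg' undo_depth=3 redo_depth=0
After op 4 (undo): buf='okgo' undo_depth=2 redo_depth=1
After op 5 (type): buf='okgocat' undo_depth=3 redo_depth=0
After op 6 (type): buf='okgocathi' undo_depth=4 redo_depth=0

Answer: 4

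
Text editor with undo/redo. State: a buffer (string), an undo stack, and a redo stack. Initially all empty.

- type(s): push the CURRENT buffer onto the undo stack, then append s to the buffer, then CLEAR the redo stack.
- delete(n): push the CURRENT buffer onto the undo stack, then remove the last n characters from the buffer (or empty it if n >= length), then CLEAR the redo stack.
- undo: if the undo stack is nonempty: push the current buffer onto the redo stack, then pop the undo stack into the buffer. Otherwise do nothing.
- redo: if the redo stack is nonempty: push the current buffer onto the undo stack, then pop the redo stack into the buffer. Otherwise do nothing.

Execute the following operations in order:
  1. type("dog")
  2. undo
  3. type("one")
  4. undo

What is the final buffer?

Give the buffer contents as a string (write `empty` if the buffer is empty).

Answer: empty

Derivation:
After op 1 (type): buf='dog' undo_depth=1 redo_depth=0
After op 2 (undo): buf='(empty)' undo_depth=0 redo_depth=1
After op 3 (type): buf='one' undo_depth=1 redo_depth=0
After op 4 (undo): buf='(empty)' undo_depth=0 redo_depth=1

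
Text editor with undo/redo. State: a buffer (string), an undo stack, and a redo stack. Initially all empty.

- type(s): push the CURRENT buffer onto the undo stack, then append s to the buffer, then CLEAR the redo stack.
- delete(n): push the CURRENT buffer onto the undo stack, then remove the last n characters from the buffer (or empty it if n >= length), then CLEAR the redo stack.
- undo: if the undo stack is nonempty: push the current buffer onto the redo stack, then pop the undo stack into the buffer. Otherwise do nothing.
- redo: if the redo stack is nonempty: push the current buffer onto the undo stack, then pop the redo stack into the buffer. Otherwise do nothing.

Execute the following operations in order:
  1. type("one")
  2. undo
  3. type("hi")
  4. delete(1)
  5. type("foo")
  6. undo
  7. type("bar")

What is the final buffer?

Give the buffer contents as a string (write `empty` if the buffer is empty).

After op 1 (type): buf='one' undo_depth=1 redo_depth=0
After op 2 (undo): buf='(empty)' undo_depth=0 redo_depth=1
After op 3 (type): buf='hi' undo_depth=1 redo_depth=0
After op 4 (delete): buf='h' undo_depth=2 redo_depth=0
After op 5 (type): buf='hfoo' undo_depth=3 redo_depth=0
After op 6 (undo): buf='h' undo_depth=2 redo_depth=1
After op 7 (type): buf='hbar' undo_depth=3 redo_depth=0

Answer: hbar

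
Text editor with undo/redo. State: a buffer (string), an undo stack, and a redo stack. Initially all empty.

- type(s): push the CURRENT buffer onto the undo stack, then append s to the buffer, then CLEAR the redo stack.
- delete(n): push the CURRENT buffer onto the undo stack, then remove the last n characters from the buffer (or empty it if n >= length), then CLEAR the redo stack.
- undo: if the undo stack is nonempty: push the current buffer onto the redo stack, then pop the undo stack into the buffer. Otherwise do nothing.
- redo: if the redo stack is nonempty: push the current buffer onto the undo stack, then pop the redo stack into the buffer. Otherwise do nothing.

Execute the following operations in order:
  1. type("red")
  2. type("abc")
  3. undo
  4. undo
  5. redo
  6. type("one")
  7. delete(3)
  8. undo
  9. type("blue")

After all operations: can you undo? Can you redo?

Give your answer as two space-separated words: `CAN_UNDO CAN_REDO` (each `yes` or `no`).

Answer: yes no

Derivation:
After op 1 (type): buf='red' undo_depth=1 redo_depth=0
After op 2 (type): buf='redabc' undo_depth=2 redo_depth=0
After op 3 (undo): buf='red' undo_depth=1 redo_depth=1
After op 4 (undo): buf='(empty)' undo_depth=0 redo_depth=2
After op 5 (redo): buf='red' undo_depth=1 redo_depth=1
After op 6 (type): buf='redone' undo_depth=2 redo_depth=0
After op 7 (delete): buf='red' undo_depth=3 redo_depth=0
After op 8 (undo): buf='redone' undo_depth=2 redo_depth=1
After op 9 (type): buf='redoneblue' undo_depth=3 redo_depth=0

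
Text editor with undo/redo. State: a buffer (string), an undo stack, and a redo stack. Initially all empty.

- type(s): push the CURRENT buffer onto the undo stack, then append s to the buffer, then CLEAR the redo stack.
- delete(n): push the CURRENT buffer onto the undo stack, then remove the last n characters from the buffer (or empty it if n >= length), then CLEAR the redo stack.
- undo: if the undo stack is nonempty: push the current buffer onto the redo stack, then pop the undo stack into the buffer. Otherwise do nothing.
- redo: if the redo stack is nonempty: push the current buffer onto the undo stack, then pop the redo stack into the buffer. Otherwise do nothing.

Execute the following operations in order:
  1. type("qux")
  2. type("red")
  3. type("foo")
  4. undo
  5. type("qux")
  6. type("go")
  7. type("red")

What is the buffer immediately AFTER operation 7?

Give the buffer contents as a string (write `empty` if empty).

Answer: quxredquxgored

Derivation:
After op 1 (type): buf='qux' undo_depth=1 redo_depth=0
After op 2 (type): buf='quxred' undo_depth=2 redo_depth=0
After op 3 (type): buf='quxredfoo' undo_depth=3 redo_depth=0
After op 4 (undo): buf='quxred' undo_depth=2 redo_depth=1
After op 5 (type): buf='quxredqux' undo_depth=3 redo_depth=0
After op 6 (type): buf='quxredquxgo' undo_depth=4 redo_depth=0
After op 7 (type): buf='quxredquxgored' undo_depth=5 redo_depth=0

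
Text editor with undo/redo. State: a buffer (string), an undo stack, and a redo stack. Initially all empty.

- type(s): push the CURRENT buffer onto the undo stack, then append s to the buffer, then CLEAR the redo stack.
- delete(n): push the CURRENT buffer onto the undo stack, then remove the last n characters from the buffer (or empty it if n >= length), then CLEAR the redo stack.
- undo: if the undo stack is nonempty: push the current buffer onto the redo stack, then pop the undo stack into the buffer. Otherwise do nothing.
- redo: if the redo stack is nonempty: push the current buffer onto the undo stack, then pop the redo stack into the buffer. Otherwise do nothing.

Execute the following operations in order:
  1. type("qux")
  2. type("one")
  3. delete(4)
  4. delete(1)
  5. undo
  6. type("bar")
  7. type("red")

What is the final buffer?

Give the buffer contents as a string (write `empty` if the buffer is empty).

After op 1 (type): buf='qux' undo_depth=1 redo_depth=0
After op 2 (type): buf='quxone' undo_depth=2 redo_depth=0
After op 3 (delete): buf='qu' undo_depth=3 redo_depth=0
After op 4 (delete): buf='q' undo_depth=4 redo_depth=0
After op 5 (undo): buf='qu' undo_depth=3 redo_depth=1
After op 6 (type): buf='qubar' undo_depth=4 redo_depth=0
After op 7 (type): buf='qubarred' undo_depth=5 redo_depth=0

Answer: qubarred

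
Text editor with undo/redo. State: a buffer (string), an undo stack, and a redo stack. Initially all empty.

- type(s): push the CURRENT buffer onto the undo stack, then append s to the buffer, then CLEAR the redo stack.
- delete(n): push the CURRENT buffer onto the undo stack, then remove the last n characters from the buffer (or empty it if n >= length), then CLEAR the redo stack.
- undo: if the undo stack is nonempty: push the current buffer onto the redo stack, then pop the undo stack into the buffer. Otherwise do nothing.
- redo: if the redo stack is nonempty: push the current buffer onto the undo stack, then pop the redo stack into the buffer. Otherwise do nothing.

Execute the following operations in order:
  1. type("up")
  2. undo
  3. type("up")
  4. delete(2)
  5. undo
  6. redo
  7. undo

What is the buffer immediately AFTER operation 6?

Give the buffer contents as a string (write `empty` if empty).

Answer: empty

Derivation:
After op 1 (type): buf='up' undo_depth=1 redo_depth=0
After op 2 (undo): buf='(empty)' undo_depth=0 redo_depth=1
After op 3 (type): buf='up' undo_depth=1 redo_depth=0
After op 4 (delete): buf='(empty)' undo_depth=2 redo_depth=0
After op 5 (undo): buf='up' undo_depth=1 redo_depth=1
After op 6 (redo): buf='(empty)' undo_depth=2 redo_depth=0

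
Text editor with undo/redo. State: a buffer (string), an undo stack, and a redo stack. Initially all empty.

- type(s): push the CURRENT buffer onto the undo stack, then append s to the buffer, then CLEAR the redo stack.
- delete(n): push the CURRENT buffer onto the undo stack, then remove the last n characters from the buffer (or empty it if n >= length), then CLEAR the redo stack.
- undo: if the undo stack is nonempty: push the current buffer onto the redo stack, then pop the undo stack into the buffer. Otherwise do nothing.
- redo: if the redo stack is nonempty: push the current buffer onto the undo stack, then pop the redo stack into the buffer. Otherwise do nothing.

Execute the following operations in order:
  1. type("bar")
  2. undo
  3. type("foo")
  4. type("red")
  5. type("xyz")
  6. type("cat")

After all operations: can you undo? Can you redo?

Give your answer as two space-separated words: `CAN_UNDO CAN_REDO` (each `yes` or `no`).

Answer: yes no

Derivation:
After op 1 (type): buf='bar' undo_depth=1 redo_depth=0
After op 2 (undo): buf='(empty)' undo_depth=0 redo_depth=1
After op 3 (type): buf='foo' undo_depth=1 redo_depth=0
After op 4 (type): buf='foored' undo_depth=2 redo_depth=0
After op 5 (type): buf='fooredxyz' undo_depth=3 redo_depth=0
After op 6 (type): buf='fooredxyzcat' undo_depth=4 redo_depth=0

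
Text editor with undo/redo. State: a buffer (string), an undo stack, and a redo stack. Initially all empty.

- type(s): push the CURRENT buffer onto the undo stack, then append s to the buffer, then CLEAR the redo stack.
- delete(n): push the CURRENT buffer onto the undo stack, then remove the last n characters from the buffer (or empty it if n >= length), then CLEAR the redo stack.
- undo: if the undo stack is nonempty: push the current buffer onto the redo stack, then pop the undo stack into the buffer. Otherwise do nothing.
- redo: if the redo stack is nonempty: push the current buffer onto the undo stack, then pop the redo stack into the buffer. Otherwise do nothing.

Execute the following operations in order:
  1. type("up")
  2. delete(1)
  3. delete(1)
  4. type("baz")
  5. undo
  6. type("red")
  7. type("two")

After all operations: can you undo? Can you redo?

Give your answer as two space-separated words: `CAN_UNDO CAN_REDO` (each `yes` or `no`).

After op 1 (type): buf='up' undo_depth=1 redo_depth=0
After op 2 (delete): buf='u' undo_depth=2 redo_depth=0
After op 3 (delete): buf='(empty)' undo_depth=3 redo_depth=0
After op 4 (type): buf='baz' undo_depth=4 redo_depth=0
After op 5 (undo): buf='(empty)' undo_depth=3 redo_depth=1
After op 6 (type): buf='red' undo_depth=4 redo_depth=0
After op 7 (type): buf='redtwo' undo_depth=5 redo_depth=0

Answer: yes no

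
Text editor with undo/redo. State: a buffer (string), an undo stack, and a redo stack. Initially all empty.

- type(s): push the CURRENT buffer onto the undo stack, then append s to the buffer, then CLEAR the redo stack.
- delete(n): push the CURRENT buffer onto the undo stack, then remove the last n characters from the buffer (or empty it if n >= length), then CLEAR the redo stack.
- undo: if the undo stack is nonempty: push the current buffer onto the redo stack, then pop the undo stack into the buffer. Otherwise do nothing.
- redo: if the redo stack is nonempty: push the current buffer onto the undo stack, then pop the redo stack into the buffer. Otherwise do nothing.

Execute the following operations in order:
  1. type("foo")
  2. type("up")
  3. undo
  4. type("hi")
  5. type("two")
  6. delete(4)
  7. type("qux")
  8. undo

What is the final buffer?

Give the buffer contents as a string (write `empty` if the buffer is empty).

Answer: fooh

Derivation:
After op 1 (type): buf='foo' undo_depth=1 redo_depth=0
After op 2 (type): buf='fooup' undo_depth=2 redo_depth=0
After op 3 (undo): buf='foo' undo_depth=1 redo_depth=1
After op 4 (type): buf='foohi' undo_depth=2 redo_depth=0
After op 5 (type): buf='foohitwo' undo_depth=3 redo_depth=0
After op 6 (delete): buf='fooh' undo_depth=4 redo_depth=0
After op 7 (type): buf='foohqux' undo_depth=5 redo_depth=0
After op 8 (undo): buf='fooh' undo_depth=4 redo_depth=1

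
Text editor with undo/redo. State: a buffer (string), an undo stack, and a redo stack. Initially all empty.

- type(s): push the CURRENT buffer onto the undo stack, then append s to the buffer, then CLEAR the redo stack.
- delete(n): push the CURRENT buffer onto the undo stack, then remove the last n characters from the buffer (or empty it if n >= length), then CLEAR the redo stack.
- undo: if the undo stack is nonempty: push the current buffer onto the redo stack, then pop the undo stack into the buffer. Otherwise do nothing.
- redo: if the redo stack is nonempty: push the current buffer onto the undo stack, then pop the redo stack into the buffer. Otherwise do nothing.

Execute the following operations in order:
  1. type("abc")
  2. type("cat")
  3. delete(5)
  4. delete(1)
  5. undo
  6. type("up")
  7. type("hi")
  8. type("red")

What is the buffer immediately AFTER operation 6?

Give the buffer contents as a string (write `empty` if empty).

Answer: aup

Derivation:
After op 1 (type): buf='abc' undo_depth=1 redo_depth=0
After op 2 (type): buf='abccat' undo_depth=2 redo_depth=0
After op 3 (delete): buf='a' undo_depth=3 redo_depth=0
After op 4 (delete): buf='(empty)' undo_depth=4 redo_depth=0
After op 5 (undo): buf='a' undo_depth=3 redo_depth=1
After op 6 (type): buf='aup' undo_depth=4 redo_depth=0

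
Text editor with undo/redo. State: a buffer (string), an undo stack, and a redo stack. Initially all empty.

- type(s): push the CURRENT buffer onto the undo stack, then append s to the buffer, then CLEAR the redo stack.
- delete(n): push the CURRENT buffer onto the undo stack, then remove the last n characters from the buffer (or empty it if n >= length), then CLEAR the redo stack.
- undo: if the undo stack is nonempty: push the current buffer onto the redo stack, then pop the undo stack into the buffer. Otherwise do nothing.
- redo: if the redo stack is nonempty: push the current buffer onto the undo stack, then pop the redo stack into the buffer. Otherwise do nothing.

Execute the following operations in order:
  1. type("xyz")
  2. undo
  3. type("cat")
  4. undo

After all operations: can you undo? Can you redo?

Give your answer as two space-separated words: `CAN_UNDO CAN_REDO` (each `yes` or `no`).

After op 1 (type): buf='xyz' undo_depth=1 redo_depth=0
After op 2 (undo): buf='(empty)' undo_depth=0 redo_depth=1
After op 3 (type): buf='cat' undo_depth=1 redo_depth=0
After op 4 (undo): buf='(empty)' undo_depth=0 redo_depth=1

Answer: no yes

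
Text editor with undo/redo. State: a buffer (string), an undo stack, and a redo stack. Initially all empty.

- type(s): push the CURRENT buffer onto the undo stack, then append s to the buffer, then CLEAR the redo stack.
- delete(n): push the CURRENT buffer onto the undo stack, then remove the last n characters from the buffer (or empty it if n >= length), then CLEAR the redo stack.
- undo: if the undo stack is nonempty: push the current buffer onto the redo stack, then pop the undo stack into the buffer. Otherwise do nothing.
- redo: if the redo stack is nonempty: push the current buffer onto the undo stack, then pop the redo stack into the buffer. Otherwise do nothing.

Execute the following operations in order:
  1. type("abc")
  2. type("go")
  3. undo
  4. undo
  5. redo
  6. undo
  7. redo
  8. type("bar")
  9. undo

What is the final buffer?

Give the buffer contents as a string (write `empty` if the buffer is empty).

After op 1 (type): buf='abc' undo_depth=1 redo_depth=0
After op 2 (type): buf='abcgo' undo_depth=2 redo_depth=0
After op 3 (undo): buf='abc' undo_depth=1 redo_depth=1
After op 4 (undo): buf='(empty)' undo_depth=0 redo_depth=2
After op 5 (redo): buf='abc' undo_depth=1 redo_depth=1
After op 6 (undo): buf='(empty)' undo_depth=0 redo_depth=2
After op 7 (redo): buf='abc' undo_depth=1 redo_depth=1
After op 8 (type): buf='abcbar' undo_depth=2 redo_depth=0
After op 9 (undo): buf='abc' undo_depth=1 redo_depth=1

Answer: abc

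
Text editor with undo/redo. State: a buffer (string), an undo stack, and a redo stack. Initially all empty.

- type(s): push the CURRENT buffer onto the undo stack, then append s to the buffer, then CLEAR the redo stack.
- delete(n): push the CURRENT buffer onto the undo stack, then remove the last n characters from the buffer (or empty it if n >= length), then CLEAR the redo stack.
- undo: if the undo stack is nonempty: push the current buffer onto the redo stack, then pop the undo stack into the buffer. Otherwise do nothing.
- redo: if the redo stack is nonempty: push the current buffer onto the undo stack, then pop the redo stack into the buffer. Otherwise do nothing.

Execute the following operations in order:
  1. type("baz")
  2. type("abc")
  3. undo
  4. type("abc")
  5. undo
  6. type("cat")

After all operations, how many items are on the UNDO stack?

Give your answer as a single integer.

Answer: 2

Derivation:
After op 1 (type): buf='baz' undo_depth=1 redo_depth=0
After op 2 (type): buf='bazabc' undo_depth=2 redo_depth=0
After op 3 (undo): buf='baz' undo_depth=1 redo_depth=1
After op 4 (type): buf='bazabc' undo_depth=2 redo_depth=0
After op 5 (undo): buf='baz' undo_depth=1 redo_depth=1
After op 6 (type): buf='bazcat' undo_depth=2 redo_depth=0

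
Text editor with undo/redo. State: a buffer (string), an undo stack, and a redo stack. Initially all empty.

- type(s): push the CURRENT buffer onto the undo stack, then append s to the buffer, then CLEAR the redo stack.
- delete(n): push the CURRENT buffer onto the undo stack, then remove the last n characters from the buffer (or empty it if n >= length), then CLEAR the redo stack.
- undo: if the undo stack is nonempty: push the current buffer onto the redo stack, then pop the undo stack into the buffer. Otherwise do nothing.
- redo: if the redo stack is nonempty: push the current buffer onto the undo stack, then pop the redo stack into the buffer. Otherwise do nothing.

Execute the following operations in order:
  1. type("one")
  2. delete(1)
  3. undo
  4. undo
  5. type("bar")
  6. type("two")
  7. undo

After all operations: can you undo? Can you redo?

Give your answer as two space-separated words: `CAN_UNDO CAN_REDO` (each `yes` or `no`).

After op 1 (type): buf='one' undo_depth=1 redo_depth=0
After op 2 (delete): buf='on' undo_depth=2 redo_depth=0
After op 3 (undo): buf='one' undo_depth=1 redo_depth=1
After op 4 (undo): buf='(empty)' undo_depth=0 redo_depth=2
After op 5 (type): buf='bar' undo_depth=1 redo_depth=0
After op 6 (type): buf='bartwo' undo_depth=2 redo_depth=0
After op 7 (undo): buf='bar' undo_depth=1 redo_depth=1

Answer: yes yes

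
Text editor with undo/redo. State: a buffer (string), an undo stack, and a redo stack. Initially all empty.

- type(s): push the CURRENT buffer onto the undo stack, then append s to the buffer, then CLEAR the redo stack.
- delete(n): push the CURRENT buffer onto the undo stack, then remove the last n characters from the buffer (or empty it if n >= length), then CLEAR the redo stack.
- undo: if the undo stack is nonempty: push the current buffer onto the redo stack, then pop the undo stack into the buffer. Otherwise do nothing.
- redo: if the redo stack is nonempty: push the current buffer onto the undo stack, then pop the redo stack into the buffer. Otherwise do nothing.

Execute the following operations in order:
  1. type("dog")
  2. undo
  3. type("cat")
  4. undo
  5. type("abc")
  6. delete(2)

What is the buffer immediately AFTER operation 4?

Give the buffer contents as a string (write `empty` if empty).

After op 1 (type): buf='dog' undo_depth=1 redo_depth=0
After op 2 (undo): buf='(empty)' undo_depth=0 redo_depth=1
After op 3 (type): buf='cat' undo_depth=1 redo_depth=0
After op 4 (undo): buf='(empty)' undo_depth=0 redo_depth=1

Answer: empty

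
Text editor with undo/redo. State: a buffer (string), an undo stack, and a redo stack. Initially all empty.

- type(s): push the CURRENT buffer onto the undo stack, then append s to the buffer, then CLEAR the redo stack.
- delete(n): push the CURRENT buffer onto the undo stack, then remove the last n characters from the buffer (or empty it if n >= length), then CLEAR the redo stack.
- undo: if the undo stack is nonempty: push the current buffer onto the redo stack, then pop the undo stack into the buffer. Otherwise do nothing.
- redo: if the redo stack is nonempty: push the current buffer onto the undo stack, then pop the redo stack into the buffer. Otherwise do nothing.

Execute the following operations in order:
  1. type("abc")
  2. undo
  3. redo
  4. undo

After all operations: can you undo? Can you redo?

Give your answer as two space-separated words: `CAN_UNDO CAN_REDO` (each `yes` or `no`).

After op 1 (type): buf='abc' undo_depth=1 redo_depth=0
After op 2 (undo): buf='(empty)' undo_depth=0 redo_depth=1
After op 3 (redo): buf='abc' undo_depth=1 redo_depth=0
After op 4 (undo): buf='(empty)' undo_depth=0 redo_depth=1

Answer: no yes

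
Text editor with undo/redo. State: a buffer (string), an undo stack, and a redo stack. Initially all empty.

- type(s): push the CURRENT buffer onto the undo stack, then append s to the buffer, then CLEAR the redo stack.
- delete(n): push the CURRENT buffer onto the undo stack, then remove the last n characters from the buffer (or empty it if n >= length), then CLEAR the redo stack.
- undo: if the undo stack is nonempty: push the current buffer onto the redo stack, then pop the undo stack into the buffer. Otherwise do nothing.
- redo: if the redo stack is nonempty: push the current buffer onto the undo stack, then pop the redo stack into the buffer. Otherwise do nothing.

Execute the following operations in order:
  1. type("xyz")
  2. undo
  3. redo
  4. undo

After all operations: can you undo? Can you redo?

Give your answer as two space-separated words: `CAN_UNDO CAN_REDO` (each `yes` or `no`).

Answer: no yes

Derivation:
After op 1 (type): buf='xyz' undo_depth=1 redo_depth=0
After op 2 (undo): buf='(empty)' undo_depth=0 redo_depth=1
After op 3 (redo): buf='xyz' undo_depth=1 redo_depth=0
After op 4 (undo): buf='(empty)' undo_depth=0 redo_depth=1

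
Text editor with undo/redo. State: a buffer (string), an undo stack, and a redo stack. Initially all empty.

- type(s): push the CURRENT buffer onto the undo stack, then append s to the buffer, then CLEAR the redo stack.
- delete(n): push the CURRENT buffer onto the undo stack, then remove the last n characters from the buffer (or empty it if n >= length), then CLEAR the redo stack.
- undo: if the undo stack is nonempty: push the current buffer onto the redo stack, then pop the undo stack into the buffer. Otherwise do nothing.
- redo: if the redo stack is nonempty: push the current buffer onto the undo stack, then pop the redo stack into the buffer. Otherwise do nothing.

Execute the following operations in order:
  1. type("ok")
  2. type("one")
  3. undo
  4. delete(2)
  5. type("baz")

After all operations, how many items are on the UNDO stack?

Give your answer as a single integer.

After op 1 (type): buf='ok' undo_depth=1 redo_depth=0
After op 2 (type): buf='okone' undo_depth=2 redo_depth=0
After op 3 (undo): buf='ok' undo_depth=1 redo_depth=1
After op 4 (delete): buf='(empty)' undo_depth=2 redo_depth=0
After op 5 (type): buf='baz' undo_depth=3 redo_depth=0

Answer: 3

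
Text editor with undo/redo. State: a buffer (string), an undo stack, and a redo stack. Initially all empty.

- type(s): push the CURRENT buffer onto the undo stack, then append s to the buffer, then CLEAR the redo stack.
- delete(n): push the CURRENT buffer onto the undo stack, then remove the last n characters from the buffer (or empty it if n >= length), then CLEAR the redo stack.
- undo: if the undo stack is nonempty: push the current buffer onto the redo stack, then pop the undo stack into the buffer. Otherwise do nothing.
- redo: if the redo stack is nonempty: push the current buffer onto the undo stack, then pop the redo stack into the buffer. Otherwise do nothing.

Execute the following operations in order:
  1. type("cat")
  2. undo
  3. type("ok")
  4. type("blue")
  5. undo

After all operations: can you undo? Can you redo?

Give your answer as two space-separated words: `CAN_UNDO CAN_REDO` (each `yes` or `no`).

After op 1 (type): buf='cat' undo_depth=1 redo_depth=0
After op 2 (undo): buf='(empty)' undo_depth=0 redo_depth=1
After op 3 (type): buf='ok' undo_depth=1 redo_depth=0
After op 4 (type): buf='okblue' undo_depth=2 redo_depth=0
After op 5 (undo): buf='ok' undo_depth=1 redo_depth=1

Answer: yes yes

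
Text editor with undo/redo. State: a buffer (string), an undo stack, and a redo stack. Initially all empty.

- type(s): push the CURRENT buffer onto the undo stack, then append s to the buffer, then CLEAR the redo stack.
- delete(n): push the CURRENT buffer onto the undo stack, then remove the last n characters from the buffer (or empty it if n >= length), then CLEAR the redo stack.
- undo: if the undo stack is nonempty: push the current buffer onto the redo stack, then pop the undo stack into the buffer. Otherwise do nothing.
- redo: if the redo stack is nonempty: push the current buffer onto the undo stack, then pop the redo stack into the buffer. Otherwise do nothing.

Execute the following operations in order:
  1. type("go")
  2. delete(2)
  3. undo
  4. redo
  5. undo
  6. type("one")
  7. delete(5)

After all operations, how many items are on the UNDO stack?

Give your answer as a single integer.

After op 1 (type): buf='go' undo_depth=1 redo_depth=0
After op 2 (delete): buf='(empty)' undo_depth=2 redo_depth=0
After op 3 (undo): buf='go' undo_depth=1 redo_depth=1
After op 4 (redo): buf='(empty)' undo_depth=2 redo_depth=0
After op 5 (undo): buf='go' undo_depth=1 redo_depth=1
After op 6 (type): buf='goone' undo_depth=2 redo_depth=0
After op 7 (delete): buf='(empty)' undo_depth=3 redo_depth=0

Answer: 3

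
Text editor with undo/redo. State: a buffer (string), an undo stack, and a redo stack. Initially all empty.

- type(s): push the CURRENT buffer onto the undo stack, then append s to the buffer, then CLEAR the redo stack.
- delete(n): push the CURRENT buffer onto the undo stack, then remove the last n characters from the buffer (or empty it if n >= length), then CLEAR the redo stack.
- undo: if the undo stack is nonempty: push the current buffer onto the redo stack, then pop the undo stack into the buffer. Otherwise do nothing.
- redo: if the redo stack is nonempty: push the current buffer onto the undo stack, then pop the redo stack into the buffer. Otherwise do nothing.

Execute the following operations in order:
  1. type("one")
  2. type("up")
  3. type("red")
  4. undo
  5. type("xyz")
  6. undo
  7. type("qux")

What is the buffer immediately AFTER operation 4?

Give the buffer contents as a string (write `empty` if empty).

After op 1 (type): buf='one' undo_depth=1 redo_depth=0
After op 2 (type): buf='oneup' undo_depth=2 redo_depth=0
After op 3 (type): buf='oneupred' undo_depth=3 redo_depth=0
After op 4 (undo): buf='oneup' undo_depth=2 redo_depth=1

Answer: oneup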